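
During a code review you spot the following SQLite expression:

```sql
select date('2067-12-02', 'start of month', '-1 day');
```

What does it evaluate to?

2067-11-30

`start of month` rewinds 2067-12-02 to 2067-12-01.
Going back 1 day from 2067-12-01 reaches 2067-11-30 (last day of November, 30 days).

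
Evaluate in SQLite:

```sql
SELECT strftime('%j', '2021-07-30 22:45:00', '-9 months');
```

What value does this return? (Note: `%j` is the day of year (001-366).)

First apply '-9 months': 2021-07-30 22:45:00 → 2020-10-30 22:45:00.
Day-of-year for 2020-10-30: days since 2020-01-01 inclusive = 304, zero-padded to 304.

304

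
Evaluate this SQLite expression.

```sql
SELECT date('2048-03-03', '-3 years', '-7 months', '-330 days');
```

Adding -3 years to 2048-03-03 gives 2045-03-03.
Adding -7 months to 2045-03-03 gives 2044-08-03.
Applying '-330 days' to 2044-08-03: counting 330 days back gives 2043-09-08.

2043-09-08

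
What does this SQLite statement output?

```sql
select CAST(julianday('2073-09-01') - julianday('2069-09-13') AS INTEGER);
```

17 days remain in September 2069 after the 13th (30 − 13).
Full months from October 2069 through August 2073 contribute their day counts.
Then 1 day into September 2073.
Total: 17 + 31 + 30 + 31 + 31 + 28 + 31 + 30 + 31 + 30 + 31 + 31 + 30 + 31 + 30 + 31 + 31 + 28 + 31 + 30 + 31 + 30 + 31 + 31 + 30 + 31 + 30 + 31 + 31 + 29 + 31 + 30 + 31 + 30 + 31 + 31 + 30 + 31 + 30 + 31 + 31 + 28 + 31 + 30 + 31 + 30 + 31 + 31 + 1 = 1449.

1449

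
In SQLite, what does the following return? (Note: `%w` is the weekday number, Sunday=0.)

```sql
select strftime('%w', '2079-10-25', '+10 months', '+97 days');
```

6

First apply '+10 months', '+97 days': 2079-10-25 → 2080-11-30.
2080-11-30 is a Saturday; with Sunday=0 that is 6.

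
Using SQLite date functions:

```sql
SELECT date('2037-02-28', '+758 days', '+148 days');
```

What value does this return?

2039-08-23

Applying '+758 days' to 2037-02-28: counting 758 days forward gives 2039-03-28.
Applying '+148 days' to 2039-03-28: counting 148 days forward gives 2039-08-23.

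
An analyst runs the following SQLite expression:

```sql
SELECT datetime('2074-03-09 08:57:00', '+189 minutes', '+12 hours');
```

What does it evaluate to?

189 minutes = 3h 9m; +189 minutes from 2074-03-09 08:57:00 is 2074-03-09 12:06:00.
+12 hours from 2074-03-09 12:06:00 is 2074-03-10 00:06:00 (crosses midnight).

2074-03-10 00:06:00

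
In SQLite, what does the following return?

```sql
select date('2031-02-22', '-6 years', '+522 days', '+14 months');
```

2027-09-29

Adding -6 years to 2031-02-22 gives 2025-02-22.
Applying '+522 days' to 2025-02-22: counting 522 days forward gives 2026-07-29.
Adding +14 months to 2026-07-29 gives 2027-09-29.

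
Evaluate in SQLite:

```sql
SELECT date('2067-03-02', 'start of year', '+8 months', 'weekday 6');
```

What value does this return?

2067-09-03

`start of year` rewinds 2067-03-02 to 2067-01-01.
Adding +8 months to 2067-01-01 gives 2067-09-01.
`weekday 6` advances to the next Saturday; 2067-09-01 is a Thursday, so it moves forward to 2067-09-03.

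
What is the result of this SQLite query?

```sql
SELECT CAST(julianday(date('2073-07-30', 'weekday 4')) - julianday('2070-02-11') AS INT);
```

`weekday 4` advances to the next Thursday; 2073-07-30 is a Sunday, so it moves forward to 2073-08-03.
17 days remain in February 2070 after the 11th (28 − 11).
Full months from March 2070 through July 2073 contribute their day counts.
Then 3 days into August 2073.
Total: 17 + 31 + 30 + 31 + 30 + 31 + 31 + 30 + 31 + 30 + 31 + 31 + 28 + 31 + 30 + 31 + 30 + 31 + 31 + 30 + 31 + 30 + 31 + 31 + 29 + 31 + 30 + 31 + 30 + 31 + 31 + 30 + 31 + 30 + 31 + 31 + 28 + 31 + 30 + 31 + 30 + 31 + 3 = 1269.

1269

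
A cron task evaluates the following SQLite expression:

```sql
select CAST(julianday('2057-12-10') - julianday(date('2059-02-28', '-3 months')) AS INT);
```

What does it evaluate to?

Adding -3 months to 2059-02-28 gives 2058-11-28.
21 days remain in December 2057 after the 10th (31 − 10).
Full months from January 2058 through October 2058 contribute their day counts.
Then 28 days into November 2058.
Total: 21 + 31 + 28 + 31 + 30 + 31 + 30 + 31 + 31 + 30 + 31 + 28 = 353.
The subtraction is earlier − later, so the result is −353 → -353.

-353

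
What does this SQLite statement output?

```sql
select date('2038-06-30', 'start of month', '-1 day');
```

2038-05-31

`start of month` rewinds 2038-06-30 to 2038-06-01.
Going back 1 day from 2038-06-01 reaches 2038-05-31 (last day of May, 31 days).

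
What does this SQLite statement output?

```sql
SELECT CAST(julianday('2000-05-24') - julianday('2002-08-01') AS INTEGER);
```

-799

7 days remain in May 2000 after the 24th (31 − 24).
Full months from June 2000 through July 2002 contribute their day counts.
Then 1 day into August 2002.
Total: 7 + 30 + 31 + 31 + 30 + 31 + 30 + 31 + 31 + 28 + 31 + 30 + 31 + 30 + 31 + 31 + 30 + 31 + 30 + 31 + 31 + 28 + 31 + 30 + 31 + 30 + 31 + 1 = 799.
The subtraction is earlier − later, so the result is −799 → -799.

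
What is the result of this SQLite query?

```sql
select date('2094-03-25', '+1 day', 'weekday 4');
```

2094-04-01

Advancing 1 more day within March lands on 2094-03-26.
`weekday 4` advances to the next Thursday; 2094-03-26 is a Friday, so it moves forward to 2094-04-01.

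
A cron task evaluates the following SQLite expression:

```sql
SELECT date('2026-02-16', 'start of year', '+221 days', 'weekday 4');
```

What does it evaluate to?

2026-08-13

`start of year` rewinds 2026-02-16 to 2026-01-01.
Applying '+221 days' to 2026-01-01: counting 221 days forward gives 2026-08-10.
`weekday 4` advances to the next Thursday; 2026-08-10 is a Monday, so it moves forward to 2026-08-13.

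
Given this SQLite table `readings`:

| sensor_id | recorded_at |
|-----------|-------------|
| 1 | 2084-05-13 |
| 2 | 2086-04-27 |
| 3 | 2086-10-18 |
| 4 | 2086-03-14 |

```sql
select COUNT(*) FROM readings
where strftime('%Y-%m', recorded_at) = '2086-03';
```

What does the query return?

1

Rows with year-month 2086-03: 2086-03-14 → 1.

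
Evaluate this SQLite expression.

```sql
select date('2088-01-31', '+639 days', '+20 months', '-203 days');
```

2090-12-10

Applying '+639 days' to 2088-01-31: counting 639 days forward gives 2089-10-31.
Adding +20 months to 2089-10-31 targets 2091-06-31. June 2091 has only 30 days, so SQLite normalizes the 1-day overflow forward to 2091-07-01.
Applying '-203 days' to 2091-07-01: counting 203 days back gives 2090-12-10.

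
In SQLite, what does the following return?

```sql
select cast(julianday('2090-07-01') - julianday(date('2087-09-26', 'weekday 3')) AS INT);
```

`weekday 3` advances to the next Wednesday; 2087-09-26 is a Friday, so it moves forward to 2087-10-01.
30 days remain in October 2087 after the 1st (31 − 1).
Full months from November 2087 through June 2090 contribute their day counts.
Then 1 day into July 2090.
Total: 30 + 30 + 31 + 31 + 29 + 31 + 30 + 31 + 30 + 31 + 31 + 30 + 31 + 30 + 31 + 31 + 28 + 31 + 30 + 31 + 30 + 31 + 31 + 30 + 31 + 30 + 31 + 31 + 28 + 31 + 30 + 31 + 30 + 1 = 1004.

1004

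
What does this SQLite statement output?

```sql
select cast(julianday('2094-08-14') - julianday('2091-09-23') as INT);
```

7 days remain in September 2091 after the 23rd (30 − 23).
Full months from October 2091 through July 2094 contribute their day counts.
Then 14 days into August 2094.
Total: 7 + 31 + 30 + 31 + 31 + 29 + 31 + 30 + 31 + 30 + 31 + 31 + 30 + 31 + 30 + 31 + 31 + 28 + 31 + 30 + 31 + 30 + 31 + 31 + 30 + 31 + 30 + 31 + 31 + 28 + 31 + 30 + 31 + 30 + 31 + 14 = 1056.

1056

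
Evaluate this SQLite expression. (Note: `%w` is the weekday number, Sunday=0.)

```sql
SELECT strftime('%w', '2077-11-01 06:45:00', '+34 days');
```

0

First apply '+34 days': 2077-11-01 06:45:00 → 2077-12-05 06:45:00.
2077-12-05 is a Sunday; with Sunday=0 that is 0.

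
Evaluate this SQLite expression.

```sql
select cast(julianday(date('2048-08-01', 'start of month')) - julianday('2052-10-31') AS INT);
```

`start of month` rewinds 2048-08-01 to 2048-08-01.
30 days remain in August 2048 after the 1st (31 − 1).
Full months from September 2048 through September 2052 contribute their day counts.
Then 31 days into October 2052.
Total: 30 + 30 + 31 + 30 + 31 + 31 + 28 + 31 + 30 + 31 + 30 + 31 + 31 + 30 + 31 + 30 + 31 + 31 + 28 + 31 + 30 + 31 + 30 + 31 + 31 + 30 + 31 + 30 + 31 + 31 + 28 + 31 + 30 + 31 + 30 + 31 + 31 + 30 + 31 + 30 + 31 + 31 + 29 + 31 + 30 + 31 + 30 + 31 + 31 + 30 + 31 = 1552.
The subtraction is earlier − later, so the result is −1552 → -1552.

-1552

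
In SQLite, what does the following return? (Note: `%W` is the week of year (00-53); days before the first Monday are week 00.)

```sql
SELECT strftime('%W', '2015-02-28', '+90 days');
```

21

First apply '+90 days': 2015-02-28 → 2015-05-29.
2015-05-29 is a Friday. SQLite's %W counts Mondays since the year started; the result is 21.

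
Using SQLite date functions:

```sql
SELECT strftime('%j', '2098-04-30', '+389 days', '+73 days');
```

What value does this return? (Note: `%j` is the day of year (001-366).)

First apply '+389 days', '+73 days': 2098-04-30 → 2099-08-05.
Day-of-year for 2099-08-05: days since 2099-01-01 inclusive = 217, zero-padded to 217.

217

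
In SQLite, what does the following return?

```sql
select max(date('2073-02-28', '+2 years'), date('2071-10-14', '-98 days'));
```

date('2073-02-28', '+2 years') → 2075-02-28.
date('2071-10-14', '-98 days') → 2071-07-08.
Later of the two is 2075-02-28.

2075-02-28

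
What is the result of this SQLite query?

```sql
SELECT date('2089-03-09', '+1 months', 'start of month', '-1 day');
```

2089-03-31

Adding +1 month to 2089-03-09 gives 2089-04-09.
`start of month` rewinds 2089-04-09 to 2089-04-01.
Going back 1 day from 2089-04-01 reaches 2089-03-31 (last day of March, 31 days).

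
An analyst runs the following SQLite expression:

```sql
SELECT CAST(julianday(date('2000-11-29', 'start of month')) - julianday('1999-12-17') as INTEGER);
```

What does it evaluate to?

320

`start of month` rewinds 2000-11-29 to 2000-11-01.
14 days remain in December 1999 after the 17th (31 − 17).
Full months from January 2000 through October 2000 contribute their day counts.
Then 1 day into November 2000.
Total: 14 + 31 + 29 + 31 + 30 + 31 + 30 + 31 + 31 + 30 + 31 + 1 = 320.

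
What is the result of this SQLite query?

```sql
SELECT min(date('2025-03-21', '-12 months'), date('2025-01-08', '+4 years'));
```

date('2025-03-21', '-12 months') → 2024-03-21.
date('2025-01-08', '+4 years') → 2029-01-08.
Earlier of the two is 2024-03-21.

2024-03-21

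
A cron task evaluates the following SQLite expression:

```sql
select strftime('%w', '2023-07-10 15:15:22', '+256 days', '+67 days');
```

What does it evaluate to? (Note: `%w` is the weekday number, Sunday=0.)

2

First apply '+256 days', '+67 days': 2023-07-10 15:15:22 → 2024-05-28 15:15:22.
2024-05-28 is a Tuesday; with Sunday=0 that is 2.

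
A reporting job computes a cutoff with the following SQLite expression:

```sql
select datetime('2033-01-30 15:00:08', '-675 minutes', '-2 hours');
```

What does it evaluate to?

2033-01-30 01:45:08

675 minutes = 11h 15m; -675 minutes from 2033-01-30 15:00:08 is 2033-01-30 03:45:08.
-2 hours from 2033-01-30 03:45:08 is 2033-01-30 01:45:08.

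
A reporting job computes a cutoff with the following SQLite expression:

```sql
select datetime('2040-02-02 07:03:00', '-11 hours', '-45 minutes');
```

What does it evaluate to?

2040-02-01 19:18:00

-11 hours from 2040-02-02 07:03:00 is 2040-02-01 20:03:00 (crosses midnight).
-45 minutes from 2040-02-01 20:03:00 is 2040-02-01 19:18:00.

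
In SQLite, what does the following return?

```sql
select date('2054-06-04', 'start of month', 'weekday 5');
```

2054-06-05

`start of month` rewinds 2054-06-04 to 2054-06-01.
`weekday 5` advances to the next Friday; 2054-06-01 is a Monday, so it moves forward to 2054-06-05.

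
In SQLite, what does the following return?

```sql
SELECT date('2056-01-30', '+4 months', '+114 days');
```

Adding +4 months to 2056-01-30 gives 2056-05-30.
Applying '+114 days' to 2056-05-30: counting 114 days forward gives 2056-09-21.

2056-09-21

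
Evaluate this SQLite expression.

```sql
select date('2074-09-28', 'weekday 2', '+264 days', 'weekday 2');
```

`weekday 2` advances to the next Tuesday; 2074-09-28 is a Friday, so it moves forward to 2074-10-02.
Applying '+264 days' to 2074-10-02: counting 264 days forward gives 2075-06-23.
`weekday 2` advances to the next Tuesday; 2075-06-23 is a Sunday, so it moves forward to 2075-06-25.

2075-06-25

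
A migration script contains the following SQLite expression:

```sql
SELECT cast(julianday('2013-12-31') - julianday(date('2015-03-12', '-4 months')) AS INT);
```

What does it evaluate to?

-316

Adding -4 months to 2015-03-12 gives 2014-11-12.
0 days remain in December 2013 after the 31st (31 − 31).
Full months from January 2014 through October 2014 contribute their day counts.
Then 12 days into November 2014.
Total: 0 + 31 + 28 + 31 + 30 + 31 + 30 + 31 + 31 + 30 + 31 + 12 = 316.
The subtraction is earlier − later, so the result is −316 → -316.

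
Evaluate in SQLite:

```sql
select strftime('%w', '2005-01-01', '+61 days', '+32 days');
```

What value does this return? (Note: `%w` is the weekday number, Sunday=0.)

1

First apply '+61 days', '+32 days': 2005-01-01 → 2005-04-04.
2005-04-04 is a Monday; with Sunday=0 that is 1.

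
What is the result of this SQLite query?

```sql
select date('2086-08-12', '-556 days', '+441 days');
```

Applying '-556 days' to 2086-08-12: counting 556 days back gives 2085-02-02.
Applying '+441 days' to 2085-02-02: counting 441 days forward gives 2086-04-19.

2086-04-19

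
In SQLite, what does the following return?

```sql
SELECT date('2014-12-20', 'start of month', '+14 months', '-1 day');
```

2016-01-31

`start of month` rewinds 2014-12-20 to 2014-12-01.
Adding +14 months to 2014-12-01 gives 2016-02-01.
Going back 1 day from 2016-02-01 reaches 2016-01-31 (last day of January, 31 days).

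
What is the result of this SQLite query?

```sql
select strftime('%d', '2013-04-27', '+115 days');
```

20

First apply '+115 days': 2013-04-27 → 2013-08-20.
`%d` extracts the 2-digit day of month: 20.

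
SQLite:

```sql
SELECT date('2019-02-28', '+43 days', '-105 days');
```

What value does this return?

2018-12-28

Applying '+43 days' to 2019-02-28: counting 43 days forward gives 2019-04-12.
Applying '-105 days' to 2019-04-12: counting 105 days back gives 2018-12-28.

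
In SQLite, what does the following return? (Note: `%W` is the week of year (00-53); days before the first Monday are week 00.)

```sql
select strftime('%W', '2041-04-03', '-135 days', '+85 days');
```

First apply '-135 days', '+85 days': 2041-04-03 → 2041-02-12.
2041-02-12 is a Tuesday. SQLite's %W counts Mondays since the year started; the result is 06.

06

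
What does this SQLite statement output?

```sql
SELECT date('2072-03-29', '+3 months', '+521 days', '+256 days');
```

2074-08-15

Adding +3 months to 2072-03-29 gives 2072-06-29.
Applying '+521 days' to 2072-06-29: counting 521 days forward gives 2073-12-02.
Applying '+256 days' to 2073-12-02: counting 256 days forward gives 2074-08-15.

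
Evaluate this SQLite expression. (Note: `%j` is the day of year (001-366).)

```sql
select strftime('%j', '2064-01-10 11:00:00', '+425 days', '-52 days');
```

017

First apply '+425 days', '-52 days': 2064-01-10 11:00:00 → 2065-01-17 11:00:00.
Day-of-year for 2065-01-17: days since 2065-01-01 inclusive = 17, zero-padded to 017.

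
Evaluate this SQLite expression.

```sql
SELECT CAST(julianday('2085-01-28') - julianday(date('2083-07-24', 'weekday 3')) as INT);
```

550

`weekday 3` advances to the next Wednesday; 2083-07-24 is a Saturday, so it moves forward to 2083-07-28.
3 days remain in July 2083 after the 28th (31 − 28).
Full months from August 2083 through December 2084 contribute their day counts.
Then 28 days into January 2085.
Total: 3 + 31 + 30 + 31 + 30 + 31 + 31 + 29 + 31 + 30 + 31 + 30 + 31 + 31 + 30 + 31 + 30 + 31 + 28 = 550.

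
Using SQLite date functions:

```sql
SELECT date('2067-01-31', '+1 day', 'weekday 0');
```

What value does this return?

January 2067 has 31 days; 0 remain after the 31st, so 1 days reach 2067-02-01.
`weekday 0` advances to the next Sunday; 2067-02-01 is a Tuesday, so it moves forward to 2067-02-06.

2067-02-06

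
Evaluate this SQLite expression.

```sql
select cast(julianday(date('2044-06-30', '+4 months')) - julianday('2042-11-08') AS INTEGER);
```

722

Adding +4 months to 2044-06-30 gives 2044-10-30.
22 days remain in November 2042 after the 8th (30 − 8).
Full months from December 2042 through September 2044 contribute their day counts.
Then 30 days into October 2044.
Total: 22 + 31 + 31 + 28 + 31 + 30 + 31 + 30 + 31 + 31 + 30 + 31 + 30 + 31 + 31 + 29 + 31 + 30 + 31 + 30 + 31 + 31 + 30 + 30 = 722.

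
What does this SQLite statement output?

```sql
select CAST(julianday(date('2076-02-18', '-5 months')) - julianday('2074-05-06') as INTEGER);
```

500

Adding -5 months to 2076-02-18 gives 2075-09-18.
25 days remain in May 2074 after the 6th (31 − 6).
Full months from June 2074 through August 2075 contribute their day counts.
Then 18 days into September 2075.
Total: 25 + 30 + 31 + 31 + 30 + 31 + 30 + 31 + 31 + 28 + 31 + 30 + 31 + 30 + 31 + 31 + 18 = 500.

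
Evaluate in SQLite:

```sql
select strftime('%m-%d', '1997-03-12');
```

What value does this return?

`%m-%d` extracts the month-day: 03-12.

03-12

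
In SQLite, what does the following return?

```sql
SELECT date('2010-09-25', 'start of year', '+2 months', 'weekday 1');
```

2010-03-01

`start of year` rewinds 2010-09-25 to 2010-01-01.
Adding +2 months to 2010-01-01 gives 2010-03-01.
`weekday 1` advances to the next Monday; 2010-03-01 is already a Monday, so it stays at 2010-03-01.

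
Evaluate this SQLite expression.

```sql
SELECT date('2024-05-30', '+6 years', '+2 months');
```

2030-07-30

Adding +6 years to 2024-05-30 gives 2030-05-30.
Adding +2 months to 2030-05-30 gives 2030-07-30.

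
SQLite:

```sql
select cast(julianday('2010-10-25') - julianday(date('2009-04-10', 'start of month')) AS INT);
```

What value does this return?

572

`start of month` rewinds 2009-04-10 to 2009-04-01.
29 days remain in April 2009 after the 1st (30 − 1).
Full months from May 2009 through September 2010 contribute their day counts.
Then 25 days into October 2010.
Total: 29 + 31 + 30 + 31 + 31 + 30 + 31 + 30 + 31 + 31 + 28 + 31 + 30 + 31 + 30 + 31 + 31 + 30 + 25 = 572.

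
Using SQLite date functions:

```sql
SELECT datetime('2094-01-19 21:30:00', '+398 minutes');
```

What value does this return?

2094-01-20 04:08:00

398 minutes = 6h 38m; +398 minutes from 2094-01-19 21:30:00 is 2094-01-20 04:08:00 (crosses midnight).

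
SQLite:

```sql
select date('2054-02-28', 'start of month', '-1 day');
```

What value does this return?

`start of month` rewinds 2054-02-28 to 2054-02-01.
Going back 1 day from 2054-02-01 reaches 2054-01-31 (last day of January, 31 days).

2054-01-31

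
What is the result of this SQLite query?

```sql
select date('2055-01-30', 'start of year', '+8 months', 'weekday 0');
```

`start of year` rewinds 2055-01-30 to 2055-01-01.
Adding +8 months to 2055-01-01 gives 2055-09-01.
`weekday 0` advances to the next Sunday; 2055-09-01 is a Wednesday, so it moves forward to 2055-09-05.

2055-09-05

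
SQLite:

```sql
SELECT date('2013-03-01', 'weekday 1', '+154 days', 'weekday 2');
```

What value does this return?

`weekday 1` advances to the next Monday; 2013-03-01 is a Friday, so it moves forward to 2013-03-04.
Applying '+154 days' to 2013-03-04: counting 154 days forward gives 2013-08-05.
`weekday 2` advances to the next Tuesday; 2013-08-05 is a Monday, so it moves forward to 2013-08-06.

2013-08-06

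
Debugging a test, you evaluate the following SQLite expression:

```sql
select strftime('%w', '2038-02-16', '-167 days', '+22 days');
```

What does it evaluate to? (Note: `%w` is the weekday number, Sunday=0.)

First apply '-167 days', '+22 days': 2038-02-16 → 2037-09-24.
2037-09-24 is a Thursday; with Sunday=0 that is 4.

4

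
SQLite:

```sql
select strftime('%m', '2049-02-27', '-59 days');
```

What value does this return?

12

First apply '-59 days': 2049-02-27 → 2048-12-30.
`%m` extracts the 2-digit month (01-12): 12.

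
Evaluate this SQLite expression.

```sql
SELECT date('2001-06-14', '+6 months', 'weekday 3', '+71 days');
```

Adding +6 months to 2001-06-14 gives 2001-12-14.
`weekday 3` advances to the next Wednesday; 2001-12-14 is a Friday, so it moves forward to 2001-12-19.
Applying '+71 days' to 2001-12-19: counting 71 days forward gives 2002-02-28.

2002-02-28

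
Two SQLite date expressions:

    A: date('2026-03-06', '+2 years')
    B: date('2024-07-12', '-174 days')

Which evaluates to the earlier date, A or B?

B

A = 2028-03-06.
B = 2024-01-20.
B is earlier.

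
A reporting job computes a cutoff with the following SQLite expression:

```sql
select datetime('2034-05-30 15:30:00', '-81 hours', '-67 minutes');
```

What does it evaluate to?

-81 hours from 2034-05-30 15:30:00 is 2034-05-27 06:30:00 (crosses midnight).
67 minutes = 1h 7m; -67 minutes from 2034-05-27 06:30:00 is 2034-05-27 05:23:00.

2034-05-27 05:23:00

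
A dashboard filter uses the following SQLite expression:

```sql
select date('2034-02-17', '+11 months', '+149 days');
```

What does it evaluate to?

Adding +11 months to 2034-02-17 gives 2035-01-17.
Applying '+149 days' to 2035-01-17: counting 149 days forward gives 2035-06-15.

2035-06-15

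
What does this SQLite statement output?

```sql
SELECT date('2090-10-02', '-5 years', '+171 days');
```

2086-03-22

Adding -5 years to 2090-10-02 gives 2085-10-02.
Applying '+171 days' to 2085-10-02: counting 171 days forward gives 2086-03-22.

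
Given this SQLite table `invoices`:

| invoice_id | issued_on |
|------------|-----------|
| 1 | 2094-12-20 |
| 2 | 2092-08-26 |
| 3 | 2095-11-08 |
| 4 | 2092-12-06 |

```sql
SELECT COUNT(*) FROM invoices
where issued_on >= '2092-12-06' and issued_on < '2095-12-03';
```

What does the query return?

3

Rows in [2092-12-06, 2095-12-03): 2094-12-20, 2095-11-08, 2092-12-06 → 3 rows.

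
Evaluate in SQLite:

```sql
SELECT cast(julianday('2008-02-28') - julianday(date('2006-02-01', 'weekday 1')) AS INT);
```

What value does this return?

`weekday 1` advances to the next Monday; 2006-02-01 is a Wednesday, so it moves forward to 2006-02-06.
22 days remain in February 2006 after the 6th (28 − 6).
Full months from March 2006 through January 2008 contribute their day counts.
Then 28 days into February 2008.
Total: 22 + 31 + 30 + 31 + 30 + 31 + 31 + 30 + 31 + 30 + 31 + 31 + 28 + 31 + 30 + 31 + 30 + 31 + 31 + 30 + 31 + 30 + 31 + 31 + 28 = 752.

752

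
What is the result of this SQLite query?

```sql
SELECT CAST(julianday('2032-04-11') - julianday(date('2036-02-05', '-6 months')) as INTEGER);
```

-1211

Adding -6 months to 2036-02-05 gives 2035-08-05.
19 days remain in April 2032 after the 11th (30 − 11).
Full months from May 2032 through July 2035 contribute their day counts.
Then 5 days into August 2035.
Total: 19 + 31 + 30 + 31 + 31 + 30 + 31 + 30 + 31 + 31 + 28 + 31 + 30 + 31 + 30 + 31 + 31 + 30 + 31 + 30 + 31 + 31 + 28 + 31 + 30 + 31 + 30 + 31 + 31 + 30 + 31 + 30 + 31 + 31 + 28 + 31 + 30 + 31 + 30 + 31 + 5 = 1211.
The subtraction is earlier − later, so the result is −1211 → -1211.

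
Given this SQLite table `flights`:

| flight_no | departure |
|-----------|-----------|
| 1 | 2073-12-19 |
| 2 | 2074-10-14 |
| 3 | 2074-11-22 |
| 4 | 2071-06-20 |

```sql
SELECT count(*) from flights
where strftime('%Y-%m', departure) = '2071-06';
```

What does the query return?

Rows with year-month 2071-06: 2071-06-20 → 1.

1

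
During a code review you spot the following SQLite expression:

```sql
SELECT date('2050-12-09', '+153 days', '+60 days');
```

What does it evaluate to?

Applying '+153 days' to 2050-12-09: counting 153 days forward gives 2051-05-11.
Applying '+60 days' to 2051-05-11: counting 60 days forward gives 2051-07-10.

2051-07-10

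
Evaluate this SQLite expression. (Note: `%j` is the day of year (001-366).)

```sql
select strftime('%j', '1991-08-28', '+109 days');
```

First apply '+109 days': 1991-08-28 → 1991-12-15.
Day-of-year for 1991-12-15: days since 1991-01-01 inclusive = 349, zero-padded to 349.

349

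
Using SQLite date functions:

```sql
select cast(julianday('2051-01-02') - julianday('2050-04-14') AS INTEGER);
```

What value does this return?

16 days remain in April 2050 after the 14th (30 − 14).
Full months from May 2050 through December 2050 contribute their day counts.
Then 2 days into January 2051.
Total: 16 + 31 + 30 + 31 + 31 + 30 + 31 + 30 + 31 + 2 = 263.

263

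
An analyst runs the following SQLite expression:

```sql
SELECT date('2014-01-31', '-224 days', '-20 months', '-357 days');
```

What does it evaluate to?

2010-10-29

Applying '-224 days' to 2014-01-31: counting 224 days back gives 2013-06-21.
Adding -20 months to 2013-06-21 gives 2011-10-21.
Applying '-357 days' to 2011-10-21: counting 357 days back gives 2010-10-29.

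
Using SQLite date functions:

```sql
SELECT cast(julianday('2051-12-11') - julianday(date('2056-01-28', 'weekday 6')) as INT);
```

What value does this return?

`weekday 6` advances to the next Saturday; 2056-01-28 is a Friday, so it moves forward to 2056-01-29.
20 days remain in December 2051 after the 11th (31 − 11).
Full months from January 2052 through December 2055 contribute their day counts.
Then 29 days into January 2056.
Total: 20 + 31 + 29 + 31 + 30 + 31 + 30 + 31 + 31 + 30 + 31 + 30 + 31 + 31 + 28 + 31 + 30 + 31 + 30 + 31 + 31 + 30 + 31 + 30 + 31 + 31 + 28 + 31 + 30 + 31 + 30 + 31 + 31 + 30 + 31 + 30 + 31 + 31 + 28 + 31 + 30 + 31 + 30 + 31 + 31 + 30 + 31 + 30 + 31 + 29 = 1510.
The subtraction is earlier − later, so the result is −1510 → -1510.

-1510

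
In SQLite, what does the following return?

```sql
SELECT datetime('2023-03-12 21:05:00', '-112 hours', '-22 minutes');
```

2023-03-08 04:43:00

-112 hours from 2023-03-12 21:05:00 is 2023-03-08 05:05:00 (crosses midnight).
-22 minutes from 2023-03-08 05:05:00 is 2023-03-08 04:43:00.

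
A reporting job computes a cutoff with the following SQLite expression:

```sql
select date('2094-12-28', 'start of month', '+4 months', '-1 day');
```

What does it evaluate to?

`start of month` rewinds 2094-12-28 to 2094-12-01.
Adding +4 months to 2094-12-01 gives 2095-04-01.
Going back 1 day from 2095-04-01 reaches 2095-03-31 (last day of March, 31 days).

2095-03-31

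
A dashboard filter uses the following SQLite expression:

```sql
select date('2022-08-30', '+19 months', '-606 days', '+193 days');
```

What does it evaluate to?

Adding +19 months to 2022-08-30 gives 2024-03-30.
Applying '-606 days' to 2024-03-30: counting 606 days back gives 2022-08-02.
Applying '+193 days' to 2022-08-02: counting 193 days forward gives 2023-02-11.

2023-02-11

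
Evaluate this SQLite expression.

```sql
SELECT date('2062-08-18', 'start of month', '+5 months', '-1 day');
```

2062-12-31

`start of month` rewinds 2062-08-18 to 2062-08-01.
Adding +5 months to 2062-08-01 gives 2063-01-01.
Going back 1 day from 2063-01-01 reaches 2062-12-31 (last day of December, 31 days).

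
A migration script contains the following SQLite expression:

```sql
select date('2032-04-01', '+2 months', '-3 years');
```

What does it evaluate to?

2029-06-01

Adding +2 months to 2032-04-01 gives 2032-06-01.
Adding -3 years to 2032-06-01 gives 2029-06-01.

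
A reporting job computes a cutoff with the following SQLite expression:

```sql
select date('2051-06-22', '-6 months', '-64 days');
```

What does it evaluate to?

Adding -6 months to 2051-06-22 gives 2050-12-22.
Applying '-64 days' to 2050-12-22: counting 64 days back gives 2050-10-19.

2050-10-19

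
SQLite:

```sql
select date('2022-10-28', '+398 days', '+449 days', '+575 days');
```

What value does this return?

2026-09-19

Applying '+398 days' to 2022-10-28: counting 398 days forward gives 2023-11-30.
Applying '+449 days' to 2023-11-30: counting 449 days forward gives 2025-02-21.
Applying '+575 days' to 2025-02-21: counting 575 days forward gives 2026-09-19.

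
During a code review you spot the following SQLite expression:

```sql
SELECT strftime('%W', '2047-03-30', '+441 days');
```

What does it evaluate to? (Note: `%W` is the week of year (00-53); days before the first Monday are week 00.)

First apply '+441 days': 2047-03-30 → 2048-06-13.
2048-06-13 is a Saturday. SQLite's %W counts Mondays since the year started; the result is 23.

23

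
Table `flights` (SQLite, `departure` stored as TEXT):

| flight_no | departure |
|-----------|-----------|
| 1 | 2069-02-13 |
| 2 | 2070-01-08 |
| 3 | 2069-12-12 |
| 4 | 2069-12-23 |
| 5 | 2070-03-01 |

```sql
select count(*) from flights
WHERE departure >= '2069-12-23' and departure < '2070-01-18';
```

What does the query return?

2

Rows in [2069-12-23, 2070-01-18): 2070-01-08, 2069-12-23 → 2 rows.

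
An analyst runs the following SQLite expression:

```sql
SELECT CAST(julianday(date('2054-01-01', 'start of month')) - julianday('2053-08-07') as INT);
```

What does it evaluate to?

`start of month` rewinds 2054-01-01 to 2054-01-01.
24 days remain in August 2053 after the 7th (31 − 7).
September 2053: 30 days.
October 2053: 31 days.
November 2053: 30 days.
December 2053: 31 days.
Then 1 day into January 2054.
Total: 24 + 30 + 31 + 30 + 31 + 1 = 147.

147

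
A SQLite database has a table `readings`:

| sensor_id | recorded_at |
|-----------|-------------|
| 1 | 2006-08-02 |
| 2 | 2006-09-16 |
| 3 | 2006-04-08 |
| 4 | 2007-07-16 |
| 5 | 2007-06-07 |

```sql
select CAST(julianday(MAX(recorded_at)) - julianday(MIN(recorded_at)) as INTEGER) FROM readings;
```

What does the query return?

MIN = 2006-04-08, MAX = 2007-07-16.
22 days remain in April 2006 after the 8th (30 − 8).
Full months from May 2006 through June 2007 contribute their day counts.
Then 16 days into July 2007.
Total: 22 + 31 + 30 + 31 + 31 + 30 + 31 + 30 + 31 + 31 + 28 + 31 + 30 + 31 + 30 + 16 = 464.

464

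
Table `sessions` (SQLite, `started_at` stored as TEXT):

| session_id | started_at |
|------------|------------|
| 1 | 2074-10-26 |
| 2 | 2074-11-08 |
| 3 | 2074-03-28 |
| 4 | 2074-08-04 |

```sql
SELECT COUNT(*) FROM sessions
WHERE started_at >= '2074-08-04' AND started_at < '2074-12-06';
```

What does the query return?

Rows in [2074-08-04, 2074-12-06): 2074-10-26, 2074-11-08, 2074-08-04 → 3 rows.

3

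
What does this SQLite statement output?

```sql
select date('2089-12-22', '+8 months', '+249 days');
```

Adding +8 months to 2089-12-22 gives 2090-08-22.
Applying '+249 days' to 2090-08-22: counting 249 days forward gives 2091-04-28.

2091-04-28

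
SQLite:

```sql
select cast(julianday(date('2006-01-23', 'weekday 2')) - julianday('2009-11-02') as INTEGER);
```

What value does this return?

`weekday 2` advances to the next Tuesday; 2006-01-23 is a Monday, so it moves forward to 2006-01-24.
7 days remain in January 2006 after the 24th (31 − 24).
Full months from February 2006 through October 2009 contribute their day counts.
Then 2 days into November 2009.
Total: 7 + 28 + 31 + 30 + 31 + 30 + 31 + 31 + 30 + 31 + 30 + 31 + 31 + 28 + 31 + 30 + 31 + 30 + 31 + 31 + 30 + 31 + 30 + 31 + 31 + 29 + 31 + 30 + 31 + 30 + 31 + 31 + 30 + 31 + 30 + 31 + 31 + 28 + 31 + 30 + 31 + 30 + 31 + 31 + 30 + 31 + 2 = 1378.
The subtraction is earlier − later, so the result is −1378 → -1378.

-1378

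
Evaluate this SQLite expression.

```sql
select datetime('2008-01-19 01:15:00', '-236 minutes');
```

236 minutes = 3h 56m; -236 minutes from 2008-01-19 01:15:00 is 2008-01-18 21:19:00 (crosses midnight).

2008-01-18 21:19:00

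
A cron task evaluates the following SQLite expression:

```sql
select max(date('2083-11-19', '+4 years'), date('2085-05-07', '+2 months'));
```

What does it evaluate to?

date('2083-11-19', '+4 years') → 2087-11-19.
date('2085-05-07', '+2 months') → 2085-07-07.
Later of the two is 2087-11-19.

2087-11-19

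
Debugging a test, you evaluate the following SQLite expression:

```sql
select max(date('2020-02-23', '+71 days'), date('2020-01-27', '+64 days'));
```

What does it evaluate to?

date('2020-02-23', '+71 days') → 2020-05-04.
date('2020-01-27', '+64 days') → 2020-03-31.
Later of the two is 2020-05-04.

2020-05-04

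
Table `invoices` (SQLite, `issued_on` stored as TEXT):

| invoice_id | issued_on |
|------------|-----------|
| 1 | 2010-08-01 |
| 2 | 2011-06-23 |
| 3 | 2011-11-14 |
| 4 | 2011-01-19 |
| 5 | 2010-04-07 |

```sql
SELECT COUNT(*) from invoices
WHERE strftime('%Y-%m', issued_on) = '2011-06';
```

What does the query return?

1

Rows with year-month 2011-06: 2011-06-23 → 1.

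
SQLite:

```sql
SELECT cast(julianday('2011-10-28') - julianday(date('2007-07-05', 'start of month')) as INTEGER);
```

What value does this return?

`start of month` rewinds 2007-07-05 to 2007-07-01.
30 days remain in July 2007 after the 1st (31 − 1).
Full months from August 2007 through September 2011 contribute their day counts.
Then 28 days into October 2011.
Total: 30 + 31 + 30 + 31 + 30 + 31 + 31 + 29 + 31 + 30 + 31 + 30 + 31 + 31 + 30 + 31 + 30 + 31 + 31 + 28 + 31 + 30 + 31 + 30 + 31 + 31 + 30 + 31 + 30 + 31 + 31 + 28 + 31 + 30 + 31 + 30 + 31 + 31 + 30 + 31 + 30 + 31 + 31 + 28 + 31 + 30 + 31 + 30 + 31 + 31 + 30 + 28 = 1580.

1580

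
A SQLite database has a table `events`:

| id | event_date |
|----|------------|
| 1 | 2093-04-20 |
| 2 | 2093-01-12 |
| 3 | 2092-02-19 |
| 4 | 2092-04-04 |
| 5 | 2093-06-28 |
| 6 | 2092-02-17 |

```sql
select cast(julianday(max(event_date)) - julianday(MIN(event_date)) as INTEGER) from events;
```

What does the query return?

MIN = 2092-02-17, MAX = 2093-06-28.
12 days remain in February 2092 after the 17th (29 − 17).
Full months from March 2092 through May 2093 contribute their day counts.
Then 28 days into June 2093.
Total: 12 + 31 + 30 + 31 + 30 + 31 + 31 + 30 + 31 + 30 + 31 + 31 + 28 + 31 + 30 + 31 + 28 = 497.

497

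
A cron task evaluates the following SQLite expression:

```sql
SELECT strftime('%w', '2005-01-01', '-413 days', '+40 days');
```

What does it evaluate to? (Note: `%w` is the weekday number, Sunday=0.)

4

First apply '-413 days', '+40 days': 2005-01-01 → 2003-12-25.
2003-12-25 is a Thursday; with Sunday=0 that is 4.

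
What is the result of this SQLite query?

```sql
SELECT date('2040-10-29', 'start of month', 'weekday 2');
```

`start of month` rewinds 2040-10-29 to 2040-10-01.
`weekday 2` advances to the next Tuesday; 2040-10-01 is a Monday, so it moves forward to 2040-10-02.

2040-10-02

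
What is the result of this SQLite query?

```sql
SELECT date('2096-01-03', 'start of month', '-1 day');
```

2095-12-31

`start of month` rewinds 2096-01-03 to 2096-01-01.
Going back 1 day from 2096-01-01 reaches 2095-12-31 (last day of December, 31 days).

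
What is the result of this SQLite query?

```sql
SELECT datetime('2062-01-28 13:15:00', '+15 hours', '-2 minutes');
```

+15 hours from 2062-01-28 13:15:00 is 2062-01-29 04:15:00 (crosses midnight).
-2 minutes from 2062-01-29 04:15:00 is 2062-01-29 04:13:00.

2062-01-29 04:13:00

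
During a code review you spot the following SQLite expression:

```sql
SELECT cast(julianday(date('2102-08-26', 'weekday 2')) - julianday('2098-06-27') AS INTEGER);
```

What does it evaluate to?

`weekday 2` advances to the next Tuesday; 2102-08-26 is a Saturday, so it moves forward to 2102-08-29.
3 days remain in June 2098 after the 27th (30 − 27).
Full months from July 2098 through July 2102 contribute their day counts.
Then 29 days into August 2102.
Total: 3 + 31 + 31 + 30 + 31 + 30 + 31 + 31 + 28 + 31 + 30 + 31 + 30 + 31 + 31 + 30 + 31 + 30 + 31 + 31 + 28 + 31 + 30 + 31 + 30 + 31 + 31 + 30 + 31 + 30 + 31 + 31 + 28 + 31 + 30 + 31 + 30 + 31 + 31 + 30 + 31 + 30 + 31 + 31 + 28 + 31 + 30 + 31 + 30 + 31 + 29 = 1523.

1523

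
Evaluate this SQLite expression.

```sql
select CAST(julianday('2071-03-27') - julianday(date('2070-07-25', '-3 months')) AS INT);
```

Adding -3 months to 2070-07-25 gives 2070-04-25.
5 days remain in April 2070 after the 25th (30 − 25).
Full months from May 2070 through February 2071 contribute their day counts.
Then 27 days into March 2071.
Total: 5 + 31 + 30 + 31 + 31 + 30 + 31 + 30 + 31 + 31 + 28 + 27 = 336.

336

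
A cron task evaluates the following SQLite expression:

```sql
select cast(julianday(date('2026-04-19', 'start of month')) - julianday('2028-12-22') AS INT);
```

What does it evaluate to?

-996

`start of month` rewinds 2026-04-19 to 2026-04-01.
29 days remain in April 2026 after the 1st (30 − 1).
Full months from May 2026 through November 2028 contribute their day counts.
Then 22 days into December 2028.
Total: 29 + 31 + 30 + 31 + 31 + 30 + 31 + 30 + 31 + 31 + 28 + 31 + 30 + 31 + 30 + 31 + 31 + 30 + 31 + 30 + 31 + 31 + 29 + 31 + 30 + 31 + 30 + 31 + 31 + 30 + 31 + 30 + 22 = 996.
The subtraction is earlier − later, so the result is −996 → -996.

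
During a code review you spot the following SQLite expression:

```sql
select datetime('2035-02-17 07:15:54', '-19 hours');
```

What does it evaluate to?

2035-02-16 12:15:54

-19 hours from 2035-02-17 07:15:54 is 2035-02-16 12:15:54 (crosses midnight).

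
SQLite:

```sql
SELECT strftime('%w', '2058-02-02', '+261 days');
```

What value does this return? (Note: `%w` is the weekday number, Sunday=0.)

1

First apply '+261 days': 2058-02-02 → 2058-10-21.
2058-10-21 is a Monday; with Sunday=0 that is 1.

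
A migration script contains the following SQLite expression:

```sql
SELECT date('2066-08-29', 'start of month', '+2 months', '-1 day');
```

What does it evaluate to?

`start of month` rewinds 2066-08-29 to 2066-08-01.
Adding +2 months to 2066-08-01 gives 2066-10-01.
Going back 1 day from 2066-10-01 reaches 2066-09-30 (last day of September, 30 days).

2066-09-30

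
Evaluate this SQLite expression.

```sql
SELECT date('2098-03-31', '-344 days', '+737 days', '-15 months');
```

Applying '-344 days' to 2098-03-31: counting 344 days back gives 2097-04-21.
Applying '+737 days' to 2097-04-21: counting 737 days forward gives 2099-04-28.
Adding -15 months to 2099-04-28 gives 2098-01-28.

2098-01-28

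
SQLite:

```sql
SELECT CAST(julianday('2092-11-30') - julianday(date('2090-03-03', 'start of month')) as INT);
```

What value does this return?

`start of month` rewinds 2090-03-03 to 2090-03-01.
30 days remain in March 2090 after the 1st (31 − 1).
Full months from April 2090 through October 2092 contribute their day counts.
Then 30 days into November 2092.
Total: 30 + 30 + 31 + 30 + 31 + 31 + 30 + 31 + 30 + 31 + 31 + 28 + 31 + 30 + 31 + 30 + 31 + 31 + 30 + 31 + 30 + 31 + 31 + 29 + 31 + 30 + 31 + 30 + 31 + 31 + 30 + 31 + 30 = 1005.

1005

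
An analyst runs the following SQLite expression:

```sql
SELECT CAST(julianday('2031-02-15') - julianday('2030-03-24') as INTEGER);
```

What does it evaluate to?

7 days remain in March 2030 after the 24th (31 − 24).
Full months from April 2030 through January 2031 contribute their day counts.
Then 15 days into February 2031.
Total: 7 + 30 + 31 + 30 + 31 + 31 + 30 + 31 + 30 + 31 + 31 + 15 = 328.

328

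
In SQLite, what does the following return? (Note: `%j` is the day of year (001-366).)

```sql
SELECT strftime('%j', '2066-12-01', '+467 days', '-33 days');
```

039

First apply '+467 days', '-33 days': 2066-12-01 → 2068-02-08.
Day-of-year for 2068-02-08: days since 2068-01-01 inclusive = 39, zero-padded to 039.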